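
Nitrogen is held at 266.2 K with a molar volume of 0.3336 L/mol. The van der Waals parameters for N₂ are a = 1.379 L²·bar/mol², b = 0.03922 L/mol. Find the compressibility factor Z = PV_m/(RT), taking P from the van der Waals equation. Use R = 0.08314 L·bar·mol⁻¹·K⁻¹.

P = RT/(V_m − b) − a/V_m² = (0.08314)(266.2)/(0.3336 − 0.03922) − 1.379/(0.3336)²
  = 22.132/0.29438 − 12.391 = 75.182 − 12.391 = 62.791 bar
Z = PV_m/(RT) = (62.791)(0.3336)/((0.08314)(266.2)) = 20.947/22.132 = 0.9465

Z ≈ 0.9465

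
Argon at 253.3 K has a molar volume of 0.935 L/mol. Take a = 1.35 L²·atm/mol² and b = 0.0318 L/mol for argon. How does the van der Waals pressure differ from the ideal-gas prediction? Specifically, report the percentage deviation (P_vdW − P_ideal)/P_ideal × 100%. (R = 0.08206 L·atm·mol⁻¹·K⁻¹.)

Ideal: P_ideal = RT/V_m = (0.08206)(253.3)/0.935 = 22.2308 atm
vdW: P = RT/(V_m − b) − a/V_m² = 20.7858/0.903200 − 1.35/0.874225 = 23.0135 − 1.54422 = 21.4693 atm
% deviation = (21.4693 − 22.2308)/22.2308 × 100% = -3.43%

-3.43 %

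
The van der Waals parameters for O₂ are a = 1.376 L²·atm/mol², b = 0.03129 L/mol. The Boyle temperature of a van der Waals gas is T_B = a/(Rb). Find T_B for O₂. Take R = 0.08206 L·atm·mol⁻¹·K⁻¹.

T_B ≈ 535.9 K

For a van der Waals gas the second virial coefficient B₂ = b − a/(RT) vanishes at T_B = a/(Rb).
T_B = 1.376/(0.08206×0.03129) = 1.376/0.0025677 = 535.9 K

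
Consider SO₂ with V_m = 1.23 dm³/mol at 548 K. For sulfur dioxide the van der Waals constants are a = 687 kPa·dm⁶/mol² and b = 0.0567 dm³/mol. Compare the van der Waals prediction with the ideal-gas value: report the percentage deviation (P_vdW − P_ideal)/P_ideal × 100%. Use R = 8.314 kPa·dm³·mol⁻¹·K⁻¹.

Ideal: P_ideal = RT/V_m = (8.314)(548)/1.23 = 3704.12 kPa
vdW: P = RT/(V_m − b) − a/V_m² = 4556.07/1.17330 − 687/1.51290 = 3883.12 − 454.095 = 3429.03 kPa
% deviation = (3429.03 − 3704.12)/3704.12 × 100% = -7.43%

-7.43 %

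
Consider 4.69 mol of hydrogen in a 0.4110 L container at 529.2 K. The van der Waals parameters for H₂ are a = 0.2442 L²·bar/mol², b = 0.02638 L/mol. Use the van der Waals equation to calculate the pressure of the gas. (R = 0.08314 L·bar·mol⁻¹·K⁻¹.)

P = nRT/(V − nb) − a n²/V²
nRT/(V − nb) = (4.69)(0.08314)(529.2)/(0.4110 − 4.69×0.02638) = 206.35/0.28728 = 718.29 bar
a n²/V² = (0.2442)(4.69)²/(0.4110)² = 31.799 bar
P = 718.29 − 31.799 = 686.5 bar

P ≈ 686.5 bar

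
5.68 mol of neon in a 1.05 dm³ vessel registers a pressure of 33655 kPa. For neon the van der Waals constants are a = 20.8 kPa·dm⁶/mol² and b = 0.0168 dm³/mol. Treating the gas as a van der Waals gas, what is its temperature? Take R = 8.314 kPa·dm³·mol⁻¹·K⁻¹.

T = (P + a n²/V²)(V − nb)/(nR)
P + a n²/V² = 33655 + (20.8)(5.68)²/(1.05)² = 34264 kPa
V − nb = 1.05 − (5.68)(0.0168) = 0.95458 dm³
T = (34264)(0.95458)/((5.68)(8.314)) = 692.6 K

T ≈ 692.6 K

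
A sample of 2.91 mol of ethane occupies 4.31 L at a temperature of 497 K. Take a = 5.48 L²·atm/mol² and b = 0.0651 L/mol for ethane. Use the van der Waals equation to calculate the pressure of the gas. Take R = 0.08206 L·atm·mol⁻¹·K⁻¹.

P ≈ 26.30 atm

P = nRT/(V − nb) − a n²/V²
nRT/(V − nb) = (2.91)(0.08206)(497)/(4.31 − 2.91×0.0651) = 118.68/4.1206 = 28.802 atm
a n²/V² = (5.48)(2.91)²/(4.31)² = 2.4981 atm
P = 28.802 − 2.4981 = 26.30 atm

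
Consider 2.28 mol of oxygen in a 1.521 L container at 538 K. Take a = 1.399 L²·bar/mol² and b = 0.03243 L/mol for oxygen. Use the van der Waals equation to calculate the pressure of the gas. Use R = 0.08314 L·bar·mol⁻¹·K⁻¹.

P ≈ 67.33 bar

P = nRT/(V − nb) − a n²/V²
nRT/(V − nb) = (2.28)(0.08314)(538)/(1.521 − 2.28×0.03243) = 101.98/1.4471 = 70.472 bar
a n²/V² = (1.399)(2.28)²/(1.521)² = 3.1436 bar
P = 70.472 − 3.1436 = 67.33 bar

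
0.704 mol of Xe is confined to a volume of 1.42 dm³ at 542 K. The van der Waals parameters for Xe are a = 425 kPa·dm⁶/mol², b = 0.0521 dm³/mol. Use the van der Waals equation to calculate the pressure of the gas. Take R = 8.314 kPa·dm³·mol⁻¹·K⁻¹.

P ≈ 2189 kPa

P = nRT/(V − nb) − a n²/V²
nRT/(V − nb) = (0.704)(8.314)(542)/(1.42 − 0.704×0.0521) = 3172.4/1.3833 = 2293.4 kPa
a n²/V² = (425)(0.704)²/(1.42)² = 104.46 kPa
P = 2293.4 − 104.46 = 2189 kPa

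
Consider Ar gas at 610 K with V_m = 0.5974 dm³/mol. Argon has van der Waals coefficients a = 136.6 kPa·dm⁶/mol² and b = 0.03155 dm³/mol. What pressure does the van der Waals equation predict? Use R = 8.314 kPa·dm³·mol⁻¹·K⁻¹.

P = RT/(V_m − b) − a/V_m²
RT/(V_m − b) = (8.314)(610)/(0.5974 − 0.03155) = 5071.5/0.56585 = 8962.6 kPa
a/V_m² = 136.6/(0.5974)² = 382.75 kPa
P = 8962.6 − 382.75 = 8580 kPa

P ≈ 8580 kPa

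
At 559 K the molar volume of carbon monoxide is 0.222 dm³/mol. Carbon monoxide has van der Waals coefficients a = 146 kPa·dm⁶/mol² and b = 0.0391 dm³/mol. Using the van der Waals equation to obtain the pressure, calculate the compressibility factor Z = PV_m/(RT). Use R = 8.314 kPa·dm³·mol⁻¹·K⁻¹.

P = RT/(V_m − b) − a/V_m² = (8.314)(559)/(0.222 − 0.0391) − 146/(0.222)²
  = 4647.5/0.18290 − 2962.4 = 25410 − 2962.4 = 22448 kPa
Z = PV_m/(RT) = (22448)(0.222)/((8.314)(559)) = 4983.5/4647.5 = 1.072

Z ≈ 1.072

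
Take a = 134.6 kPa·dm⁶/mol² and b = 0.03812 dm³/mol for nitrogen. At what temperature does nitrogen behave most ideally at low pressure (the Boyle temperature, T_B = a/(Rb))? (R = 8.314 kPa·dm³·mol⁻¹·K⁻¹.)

T_B ≈ 424.7 K

For a van der Waals gas the second virial coefficient B₂ = b − a/(RT) vanishes at T_B = a/(Rb).
T_B = 134.6/(8.314×0.03812) = 134.6/0.31693 = 424.7 K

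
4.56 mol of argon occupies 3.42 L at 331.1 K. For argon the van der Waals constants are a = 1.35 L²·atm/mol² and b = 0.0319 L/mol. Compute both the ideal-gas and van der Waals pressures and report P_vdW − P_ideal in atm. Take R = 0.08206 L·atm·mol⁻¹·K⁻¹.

ΔP ≈ -0.791 atm

Ideal: P_ideal = nRT/V = (4.56)(0.08206)(331.1)/3.42 = 36.2268 atm
vdW: P = nRT/(V − nb) − a n²/V² = 123.896/3.27454 − 28.0714/11.6964 = 37.8362 − 2.40000 = 35.4362 atm
ΔP = 35.4362 − 36.2268 = -0.791 atm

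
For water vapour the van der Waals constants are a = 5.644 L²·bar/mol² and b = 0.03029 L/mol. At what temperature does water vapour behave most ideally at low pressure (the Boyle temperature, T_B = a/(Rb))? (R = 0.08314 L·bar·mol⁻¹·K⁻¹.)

T_B ≈ 2241 K

For a van der Waals gas the second virial coefficient B₂ = b − a/(RT) vanishes at T_B = a/(Rb).
T_B = 5.644/(0.08314×0.03029) = 5.644/0.0025183 = 2241 K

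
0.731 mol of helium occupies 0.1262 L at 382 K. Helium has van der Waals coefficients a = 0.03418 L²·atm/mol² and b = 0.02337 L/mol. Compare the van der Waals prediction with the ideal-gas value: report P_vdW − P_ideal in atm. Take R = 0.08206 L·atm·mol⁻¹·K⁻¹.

Ideal: P_ideal = nRT/V = (0.731)(0.08206)(382)/0.1262 = 181.574 atm
vdW: P = nRT/(V − nb) − a n²/V² = 22.9146/0.109117 − 0.0182645/0.0159264 = 210.000 − 1.14681 = 208.853 atm
ΔP = 208.853 − 181.574 = 27.28 atm

ΔP ≈ 27.28 atm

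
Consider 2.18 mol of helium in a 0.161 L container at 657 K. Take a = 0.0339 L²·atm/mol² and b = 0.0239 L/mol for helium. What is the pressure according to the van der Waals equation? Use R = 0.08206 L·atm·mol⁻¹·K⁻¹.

P = nRT/(V − nb) − a n²/V²
nRT/(V − nb) = (2.18)(0.08206)(657)/(0.161 − 2.18×0.0239) = 117.53/0.10890 = 1079.2 atm
a n²/V² = (0.0339)(2.18)²/(0.161)² = 6.2153 atm
P = 1079.2 − 6.2153 = 1073 atm

P ≈ 1073 atm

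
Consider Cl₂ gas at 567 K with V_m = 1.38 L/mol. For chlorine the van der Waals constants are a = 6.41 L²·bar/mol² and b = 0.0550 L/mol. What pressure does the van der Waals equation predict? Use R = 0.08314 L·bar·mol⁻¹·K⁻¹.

P ≈ 32.21 bar

P = RT/(V_m − b) − a/V_m²
RT/(V_m − b) = (0.08314)(567)/(1.38 − 0.0550) = 47.140/1.3250 = 35.577 bar
a/V_m² = 6.41/(1.38)² = 3.3659 bar
P = 35.577 − 3.3659 = 32.21 bar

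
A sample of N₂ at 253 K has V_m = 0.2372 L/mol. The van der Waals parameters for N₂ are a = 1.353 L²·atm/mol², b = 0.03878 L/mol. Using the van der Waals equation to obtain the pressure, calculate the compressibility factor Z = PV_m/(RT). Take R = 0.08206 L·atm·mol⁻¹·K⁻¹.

P = RT/(V_m − b) − a/V_m² = (0.08206)(253)/(0.2372 − 0.03878) − 1.353/(0.2372)²
  = 20.761/0.19842 − 24.047 = 104.63 − 24.047 = 80.58 atm
Z = PV_m/(RT) = (80.58)(0.2372)/((0.08206)(253)) = 19.114/20.761 = 0.9207

Z ≈ 0.9207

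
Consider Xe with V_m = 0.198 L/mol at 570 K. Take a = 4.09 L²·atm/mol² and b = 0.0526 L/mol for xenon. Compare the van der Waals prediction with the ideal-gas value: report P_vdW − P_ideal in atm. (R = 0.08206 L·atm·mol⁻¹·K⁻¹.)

Ideal: P_ideal = RT/V_m = (0.08206)(570)/0.198 = 236.233 atm
vdW: P = RT/(V_m − b) − a/V_m² = 46.7742/0.145400 − 4.09/0.0392040 = 321.693 − 104.326 = 217.367 atm
ΔP = 217.367 − 236.233 = -18.87 atm

ΔP ≈ -18.87 atm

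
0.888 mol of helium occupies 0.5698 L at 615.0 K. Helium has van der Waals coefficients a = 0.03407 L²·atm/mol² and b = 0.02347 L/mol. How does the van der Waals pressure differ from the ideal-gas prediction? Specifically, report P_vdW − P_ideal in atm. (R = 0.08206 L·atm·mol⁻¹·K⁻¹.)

ΔP ≈ 2.903 atm

Ideal: P_ideal = nRT/V = (0.888)(0.08206)(615.0)/0.5698 = 78.6497 atm
vdW: P = nRT/(V − nb) − a n²/V² = 44.8146/0.548959 − 0.0268657/0.324672 = 81.6356 − 0.0827472 = 81.5529 atm
ΔP = 81.5529 − 78.6497 = 2.903 atm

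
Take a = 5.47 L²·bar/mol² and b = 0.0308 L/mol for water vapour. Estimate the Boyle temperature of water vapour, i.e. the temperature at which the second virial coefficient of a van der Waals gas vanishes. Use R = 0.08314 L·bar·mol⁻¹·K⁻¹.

T_B ≈ 2136 K

For a van der Waals gas the second virial coefficient B₂ = b − a/(RT) vanishes at T_B = a/(Rb).
T_B = 5.47/(0.08314×0.0308) = 5.47/0.0025607 = 2136 K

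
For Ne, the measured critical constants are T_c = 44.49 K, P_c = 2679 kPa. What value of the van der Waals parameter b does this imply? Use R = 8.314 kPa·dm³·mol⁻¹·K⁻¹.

From T_c = 8a/(27Rb) and P_c = a/(27b²): b = R T_c/(8 P_c).
b = (8.314)(44.49)/(8×2679) = 369.89/21432 = 0.01726 dm³/mol

b ≈ 0.01726 dm³/mol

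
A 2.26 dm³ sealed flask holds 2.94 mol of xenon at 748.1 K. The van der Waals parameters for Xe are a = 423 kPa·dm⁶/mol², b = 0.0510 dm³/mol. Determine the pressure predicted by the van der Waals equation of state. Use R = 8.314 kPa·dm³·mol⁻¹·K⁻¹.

P ≈ 7950 kPa

P = nRT/(V − nb) − a n²/V²
nRT/(V − nb) = (2.94)(8.314)(748.1)/(2.26 − 2.94×0.0510) = 18286/2.1101 = 8665.9 kPa
a n²/V² = (423)(2.94)²/(2.26)² = 715.84 kPa
P = 8665.9 − 715.84 = 7950 kPa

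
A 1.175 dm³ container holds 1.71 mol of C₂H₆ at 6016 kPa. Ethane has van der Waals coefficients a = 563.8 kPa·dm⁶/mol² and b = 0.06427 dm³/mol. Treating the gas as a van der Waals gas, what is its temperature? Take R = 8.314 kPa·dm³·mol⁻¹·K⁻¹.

T = (P + a n²/V²)(V − nb)/(nR)
P + a n²/V² = 6016 + (563.8)(1.71)²/(1.175)² = 7210.1 kPa
V − nb = 1.175 − (1.71)(0.06427) = 1.0651 dm³
T = (7210.1)(1.0651)/((1.71)(8.314)) = 540.2 K

T ≈ 540.2 K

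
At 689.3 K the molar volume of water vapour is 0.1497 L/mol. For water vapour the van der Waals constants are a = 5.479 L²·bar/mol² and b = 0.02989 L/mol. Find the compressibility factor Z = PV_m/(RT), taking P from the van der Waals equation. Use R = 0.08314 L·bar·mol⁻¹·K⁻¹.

Z ≈ 0.6108

P = RT/(V_m − b) − a/V_m² = (0.08314)(689.3)/(0.1497 − 0.02989) − 5.479/(0.1497)²
  = 57.308/0.11981 − 244.49 = 478.32 − 244.49 = 233.83 bar
Z = PV_m/(RT) = (233.83)(0.1497)/((0.08314)(689.3)) = 35.004/57.308 = 0.6108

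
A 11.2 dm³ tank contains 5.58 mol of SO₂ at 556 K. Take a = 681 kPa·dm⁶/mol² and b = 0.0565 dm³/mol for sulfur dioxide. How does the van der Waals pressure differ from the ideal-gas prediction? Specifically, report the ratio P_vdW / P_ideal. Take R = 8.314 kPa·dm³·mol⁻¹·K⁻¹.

Ideal: P_ideal = nRT/V = (5.58)(8.314)(556)/11.2 = 2303.04 kPa
vdW: P = nRT/(V − nb) − a n²/V² = 25794.0/10.8847 − 21203.9/125.440 = 2369.75 − 169.036 = 2200.71 kPa
Ratio = 2200.71/2303.04 = 0.9556

P_vdW / P_ideal ≈ 0.9556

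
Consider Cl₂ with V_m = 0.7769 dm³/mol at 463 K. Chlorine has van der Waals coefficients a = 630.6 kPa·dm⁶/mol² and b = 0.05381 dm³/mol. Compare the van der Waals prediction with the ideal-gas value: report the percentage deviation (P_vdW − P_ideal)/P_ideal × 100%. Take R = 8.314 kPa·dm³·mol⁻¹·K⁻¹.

Ideal: P_ideal = RT/V_m = (8.314)(463)/0.7769 = 4954.80 kPa
vdW: P = RT/(V_m − b) − a/V_m² = 3849.38/0.723090 − 630.6/0.603574 = 5323.51 − 1044.78 = 4278.73 kPa
% deviation = (4278.73 − 4954.80)/4954.80 × 100% = -13.64%

-13.64 %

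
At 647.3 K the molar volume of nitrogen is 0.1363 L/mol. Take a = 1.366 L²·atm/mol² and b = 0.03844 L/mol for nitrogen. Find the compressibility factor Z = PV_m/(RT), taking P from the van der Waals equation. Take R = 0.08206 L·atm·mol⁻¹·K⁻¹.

Z ≈ 1.204

P = RT/(V_m − b) − a/V_m² = (0.08206)(647.3)/(0.1363 − 0.03844) − 1.366/(0.1363)²
  = 53.117/0.097860 − 73.529 = 542.79 − 73.529 = 469.26 atm
Z = PV_m/(RT) = (469.26)(0.1363)/((0.08206)(647.3)) = 63.960/53.117 = 1.204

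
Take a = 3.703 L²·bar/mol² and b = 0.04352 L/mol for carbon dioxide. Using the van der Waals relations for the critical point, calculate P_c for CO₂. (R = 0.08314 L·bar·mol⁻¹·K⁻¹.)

For a van der Waals gas, P_c = a/(27b²).
P_c = 3.703/(27×(0.04352)²) = 3.703/0.051138 = 72.41 bar

P_c ≈ 72.41 bar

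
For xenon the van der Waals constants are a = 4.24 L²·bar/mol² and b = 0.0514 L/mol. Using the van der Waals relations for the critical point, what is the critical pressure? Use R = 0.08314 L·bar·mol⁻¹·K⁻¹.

P_c ≈ 59.44 bar

For a van der Waals gas, P_c = a/(27b²).
P_c = 4.24/(27×(0.0514)²) = 4.24/0.071333 = 59.44 bar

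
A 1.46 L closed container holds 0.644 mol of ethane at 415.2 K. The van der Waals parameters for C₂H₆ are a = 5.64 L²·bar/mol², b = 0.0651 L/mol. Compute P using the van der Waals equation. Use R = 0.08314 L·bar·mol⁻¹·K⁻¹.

P ≈ 14.58 bar

P = nRT/(V − nb) − a n²/V²
nRT/(V − nb) = (0.644)(0.08314)(415.2)/(1.46 − 0.644×0.0651) = 22.231/1.4181 = 15.677 bar
a n²/V² = (5.64)(0.644)²/(1.46)² = 1.0973 bar
P = 15.677 − 1.0973 = 14.58 bar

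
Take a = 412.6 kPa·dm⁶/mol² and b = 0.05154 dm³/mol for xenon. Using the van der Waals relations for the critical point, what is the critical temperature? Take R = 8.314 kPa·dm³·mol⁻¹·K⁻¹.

T_c ≈ 285.3 K

For a van der Waals gas, T_c = 8a/(27Rb).
T_c = 8×412.6/(27×8.314×0.05154) = 3300.8/11.570 = 285.3 K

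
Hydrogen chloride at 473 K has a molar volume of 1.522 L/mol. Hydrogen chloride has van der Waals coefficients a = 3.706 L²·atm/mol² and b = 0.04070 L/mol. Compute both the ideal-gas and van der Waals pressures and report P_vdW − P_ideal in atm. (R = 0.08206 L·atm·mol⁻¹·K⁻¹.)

Ideal: P_ideal = RT/V_m = (0.08206)(473)/1.522 = 25.5022 atm
vdW: P = RT/(V_m − b) − a/V_m² = 38.8144/1.48130 − 3.706/2.31648 = 26.2029 − 1.59984 = 24.6031 atm
ΔP = 24.6031 − 25.5022 = -0.899 atm

ΔP ≈ -0.899 atm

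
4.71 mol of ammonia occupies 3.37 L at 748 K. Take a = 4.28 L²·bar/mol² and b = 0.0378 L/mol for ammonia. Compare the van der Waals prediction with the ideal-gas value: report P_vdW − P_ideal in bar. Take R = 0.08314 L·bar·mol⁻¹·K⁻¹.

Ideal: P_ideal = nRT/V = (4.71)(0.08314)(748)/3.37 = 86.9166 bar
vdW: P = nRT/(V − nb) − a n²/V² = 292.909/3.19196 − 94.9479/11.3569 = 91.7646 − 8.36037 = 83.4042 bar
ΔP = 83.4042 − 86.9166 = -3.512 bar

ΔP ≈ -3.512 bar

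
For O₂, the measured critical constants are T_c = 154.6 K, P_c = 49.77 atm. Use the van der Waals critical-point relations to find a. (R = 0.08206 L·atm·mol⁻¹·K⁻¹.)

a ≈ 1.364 L²·atm/mol²

From T_c = 8a/(27Rb) and P_c = a/(27b²): a = 27 R² T_c²/(64 P_c).
a = 27×(0.08206)²×(154.6)²/(64×49.77) = 4345.6/3185.3 = 1.364 L²·atm/mol²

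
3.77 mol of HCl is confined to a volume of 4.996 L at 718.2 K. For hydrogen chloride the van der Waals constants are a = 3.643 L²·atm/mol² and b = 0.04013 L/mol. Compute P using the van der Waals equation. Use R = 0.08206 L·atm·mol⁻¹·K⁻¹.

P ≈ 43.79 atm

P = nRT/(V − nb) − a n²/V²
nRT/(V − nb) = (3.77)(0.08206)(718.2)/(4.996 − 3.77×0.04013) = 222.19/4.8447 = 45.862 atm
a n²/V² = (3.643)(3.77)²/(4.996)² = 2.0744 atm
P = 45.862 − 2.0744 = 43.79 atm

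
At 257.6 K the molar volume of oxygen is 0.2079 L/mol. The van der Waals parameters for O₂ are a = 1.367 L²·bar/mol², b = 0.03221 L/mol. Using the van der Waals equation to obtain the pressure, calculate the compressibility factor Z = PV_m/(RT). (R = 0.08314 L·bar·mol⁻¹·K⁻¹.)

P = RT/(V_m − b) − a/V_m² = (0.08314)(257.6)/(0.2079 − 0.03221) − 1.367/(0.2079)²
  = 21.417/0.17569 − 31.627 = 121.90 − 31.627 = 90.27 bar
Z = PV_m/(RT) = (90.27)(0.2079)/((0.08314)(257.6)) = 18.767/21.417 = 0.8763

Z ≈ 0.8763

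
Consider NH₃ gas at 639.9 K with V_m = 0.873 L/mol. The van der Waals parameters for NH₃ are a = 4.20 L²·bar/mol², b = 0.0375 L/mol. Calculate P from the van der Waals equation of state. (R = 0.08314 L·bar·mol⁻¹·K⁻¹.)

P ≈ 58.17 bar

P = RT/(V_m − b) − a/V_m²
RT/(V_m − b) = (0.08314)(639.9)/(0.873 − 0.0375) = 53.201/0.83550 = 63.676 bar
a/V_m² = 4.20/(0.873)² = 5.5109 bar
P = 63.676 − 5.5109 = 58.17 bar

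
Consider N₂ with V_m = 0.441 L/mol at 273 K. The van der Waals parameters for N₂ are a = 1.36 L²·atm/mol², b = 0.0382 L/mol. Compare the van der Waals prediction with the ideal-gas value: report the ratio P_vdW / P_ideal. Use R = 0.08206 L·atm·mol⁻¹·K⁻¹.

Ideal: P_ideal = RT/V_m = (0.08206)(273)/0.441 = 50.7990 atm
vdW: P = RT/(V_m − b) − a/V_m² = 22.4024/0.402800 − 1.36/0.194481 = 55.6167 − 6.99297 = 48.6237 atm
Ratio = 48.6237/50.7990 = 0.9572

P_vdW / P_ideal ≈ 0.9572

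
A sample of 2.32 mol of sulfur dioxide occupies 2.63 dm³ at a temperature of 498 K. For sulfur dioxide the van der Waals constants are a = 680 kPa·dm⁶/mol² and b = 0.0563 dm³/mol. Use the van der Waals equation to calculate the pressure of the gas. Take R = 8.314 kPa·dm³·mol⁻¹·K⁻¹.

P ≈ 3314 kPa

P = nRT/(V − nb) − a n²/V²
nRT/(V − nb) = (2.32)(8.314)(498)/(2.63 − 2.32×0.0563) = 9605.7/2.4994 = 3843.2 kPa
a n²/V² = (680)(2.32)²/(2.63)² = 529.14 kPa
P = 3843.2 − 529.14 = 3314 kPa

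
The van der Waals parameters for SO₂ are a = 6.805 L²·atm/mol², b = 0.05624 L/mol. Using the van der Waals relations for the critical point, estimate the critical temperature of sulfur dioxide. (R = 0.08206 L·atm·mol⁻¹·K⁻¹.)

For a van der Waals gas, T_c = 8a/(27Rb).
T_c = 8×6.805/(27×0.08206×0.05624) = 54.440/0.12461 = 436.9 K

T_c ≈ 436.9 K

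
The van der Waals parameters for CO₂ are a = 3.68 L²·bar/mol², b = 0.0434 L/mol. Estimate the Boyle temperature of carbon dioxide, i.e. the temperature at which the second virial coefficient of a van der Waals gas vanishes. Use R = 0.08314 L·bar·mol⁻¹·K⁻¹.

For a van der Waals gas the second virial coefficient B₂ = b − a/(RT) vanishes at T_B = a/(Rb).
T_B = 3.68/(0.08314×0.0434) = 3.68/0.0036083 = 1020 K

T_B ≈ 1020 K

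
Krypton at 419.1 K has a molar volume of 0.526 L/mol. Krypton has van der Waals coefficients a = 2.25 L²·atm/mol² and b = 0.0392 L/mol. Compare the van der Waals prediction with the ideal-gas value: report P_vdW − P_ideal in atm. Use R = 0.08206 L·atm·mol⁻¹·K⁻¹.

Ideal: P_ideal = RT/V_m = (0.08206)(419.1)/0.526 = 65.3828 atm
vdW: P = RT/(V_m − b) − a/V_m² = 34.3913/0.486800 − 2.25/0.276676 = 70.6477 − 8.13226 = 62.5154 atm
ΔP = 62.5154 − 65.3828 = -2.867 atm

ΔP ≈ -2.867 atm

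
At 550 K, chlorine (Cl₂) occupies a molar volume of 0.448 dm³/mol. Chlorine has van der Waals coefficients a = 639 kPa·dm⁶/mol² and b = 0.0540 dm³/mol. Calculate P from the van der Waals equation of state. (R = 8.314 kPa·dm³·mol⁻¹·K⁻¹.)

P = RT/(V_m − b) − a/V_m²
RT/(V_m − b) = (8.314)(550)/(0.448 − 0.0540) = 4572.7/0.39400 = 11606 kPa
a/V_m² = 639/(0.448)² = 3183.8 kPa
P = 11606 − 3183.8 = 8422 kPa

P ≈ 8422 kPa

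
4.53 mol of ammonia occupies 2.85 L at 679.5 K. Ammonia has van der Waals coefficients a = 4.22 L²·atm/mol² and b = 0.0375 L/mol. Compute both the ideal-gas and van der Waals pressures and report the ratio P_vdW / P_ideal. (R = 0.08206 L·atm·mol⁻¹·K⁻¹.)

P_vdW / P_ideal ≈ 0.9431

Ideal: P_ideal = nRT/V = (4.53)(0.08206)(679.5)/2.85 = 88.6287 atm
vdW: P = nRT/(V − nb) − a n²/V² = 252.592/2.68013 − 86.5982/8.12250 = 94.2462 − 10.6615 = 83.5847 atm
Ratio = 83.5847/88.6287 = 0.9431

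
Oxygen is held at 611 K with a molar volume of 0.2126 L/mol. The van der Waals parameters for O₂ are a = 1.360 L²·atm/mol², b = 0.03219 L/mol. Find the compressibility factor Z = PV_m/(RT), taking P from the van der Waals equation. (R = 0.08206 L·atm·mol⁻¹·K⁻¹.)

Z ≈ 1.051

P = RT/(V_m − b) − a/V_m² = (0.08206)(611)/(0.2126 − 0.03219) − 1.360/(0.2126)²
  = 50.139/0.18041 − 30.089 = 277.92 − 30.089 = 247.83 atm
Z = PV_m/(RT) = (247.83)(0.2126)/((0.08206)(611)) = 52.689/50.139 = 1.051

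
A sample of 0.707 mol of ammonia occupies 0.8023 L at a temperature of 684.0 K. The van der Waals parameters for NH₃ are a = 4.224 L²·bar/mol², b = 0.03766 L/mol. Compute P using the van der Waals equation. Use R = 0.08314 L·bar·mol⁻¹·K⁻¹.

P ≈ 48.55 bar

P = nRT/(V − nb) − a n²/V²
nRT/(V − nb) = (0.707)(0.08314)(684.0)/(0.8023 − 0.707×0.03766) = 40.206/0.77567 = 51.834 bar
a n²/V² = (4.224)(0.707)²/(0.8023)² = 3.2801 bar
P = 51.834 − 3.2801 = 48.55 bar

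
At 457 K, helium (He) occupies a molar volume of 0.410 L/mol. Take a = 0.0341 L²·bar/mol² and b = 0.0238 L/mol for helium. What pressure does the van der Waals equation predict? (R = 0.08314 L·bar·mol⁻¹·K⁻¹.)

P ≈ 98.18 bar

P = RT/(V_m − b) − a/V_m²
RT/(V_m − b) = (0.08314)(457)/(0.410 − 0.0238) = 37.995/0.38620 = 98.382 bar
a/V_m² = 0.0341/(0.410)² = 0.20286 bar
P = 98.382 − 0.20286 = 98.18 bar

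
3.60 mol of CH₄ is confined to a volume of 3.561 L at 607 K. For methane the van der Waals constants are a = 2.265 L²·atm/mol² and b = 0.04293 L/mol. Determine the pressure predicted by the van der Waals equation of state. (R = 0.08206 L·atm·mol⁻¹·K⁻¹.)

P = nRT/(V − nb) − a n²/V²
nRT/(V − nb) = (3.60)(0.08206)(607)/(3.561 − 3.60×0.04293) = 179.32/3.4065 = 52.641 atm
a n²/V² = (2.265)(3.60)²/(3.561)² = 2.3149 atm
P = 52.641 − 2.3149 = 50.33 atm

P ≈ 50.33 atm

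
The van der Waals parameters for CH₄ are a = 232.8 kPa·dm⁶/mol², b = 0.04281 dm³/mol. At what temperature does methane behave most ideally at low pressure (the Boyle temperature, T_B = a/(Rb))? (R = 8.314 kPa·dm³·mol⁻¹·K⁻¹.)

T_B ≈ 654.1 K

For a van der Waals gas the second virial coefficient B₂ = b − a/(RT) vanishes at T_B = a/(Rb).
T_B = 232.8/(8.314×0.04281) = 232.8/0.35592 = 654.1 K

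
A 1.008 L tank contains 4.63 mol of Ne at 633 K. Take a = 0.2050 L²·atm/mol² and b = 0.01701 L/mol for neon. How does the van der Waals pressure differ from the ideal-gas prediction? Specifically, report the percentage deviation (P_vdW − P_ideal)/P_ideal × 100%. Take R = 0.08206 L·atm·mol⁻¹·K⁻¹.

Ideal: P_ideal = nRT/V = (4.63)(0.08206)(633)/1.008 = 238.592 atm
vdW: P = nRT/(V − nb) − a n²/V² = 240.501/0.929244 − 4.39456/1.01606 = 258.814 − 4.32510 = 254.489 atm
% deviation = (254.489 − 238.592)/238.592 × 100% = 6.66%

6.66 %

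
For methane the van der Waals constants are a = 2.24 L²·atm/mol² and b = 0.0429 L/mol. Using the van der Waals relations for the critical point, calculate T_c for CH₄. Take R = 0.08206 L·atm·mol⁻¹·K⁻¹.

For a van der Waals gas, T_c = 8a/(27Rb).
T_c = 8×2.24/(27×0.08206×0.0429) = 17.920/0.095050 = 188.5 K

T_c ≈ 188.5 K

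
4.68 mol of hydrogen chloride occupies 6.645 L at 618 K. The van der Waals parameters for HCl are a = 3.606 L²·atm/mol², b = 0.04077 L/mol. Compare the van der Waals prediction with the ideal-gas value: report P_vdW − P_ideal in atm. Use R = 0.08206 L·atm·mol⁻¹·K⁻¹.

Ideal: P_ideal = nRT/V = (4.68)(0.08206)(618)/6.645 = 35.7167 atm
vdW: P = nRT/(V − nb) − a n²/V² = 237.337/6.45420 − 78.9801/44.1560 = 36.7725 − 1.78866 = 34.9838 atm
ΔP = 34.9838 − 35.7167 = -0.733 atm

ΔP ≈ -0.733 atm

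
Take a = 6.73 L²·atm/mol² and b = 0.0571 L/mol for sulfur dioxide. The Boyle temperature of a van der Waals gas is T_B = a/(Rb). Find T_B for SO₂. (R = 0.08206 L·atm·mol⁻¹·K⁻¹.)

For a van der Waals gas the second virial coefficient B₂ = b − a/(RT) vanishes at T_B = a/(Rb).
T_B = 6.73/(0.08206×0.0571) = 6.73/0.0046856 = 1436 K

T_B ≈ 1436 K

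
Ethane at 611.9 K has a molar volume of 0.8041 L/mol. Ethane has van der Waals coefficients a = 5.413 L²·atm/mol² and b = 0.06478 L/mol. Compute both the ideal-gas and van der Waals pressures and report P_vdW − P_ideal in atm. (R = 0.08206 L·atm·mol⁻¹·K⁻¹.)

ΔP ≈ -2.900 atm

Ideal: P_ideal = RT/V_m = (0.08206)(611.9)/0.8041 = 62.4456 atm
vdW: P = RT/(V_m − b) − a/V_m² = 50.2125/0.739320 − 5.413/0.646577 = 67.9171 − 8.37178 = 59.5453 atm
ΔP = 59.5453 − 62.4456 = -2.900 atm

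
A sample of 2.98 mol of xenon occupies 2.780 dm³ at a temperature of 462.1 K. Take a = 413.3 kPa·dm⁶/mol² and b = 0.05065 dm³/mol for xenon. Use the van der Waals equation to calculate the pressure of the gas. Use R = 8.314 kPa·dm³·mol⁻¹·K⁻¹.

P ≈ 3880 kPa

P = nRT/(V − nb) − a n²/V²
nRT/(V − nb) = (2.98)(8.314)(462.1)/(2.780 − 2.98×0.05065) = 11449/2.6291 = 4354.7 kPa
a n²/V² = (413.3)(2.98)²/(2.780)² = 474.91 kPa
P = 4354.7 − 474.91 = 3880 kPa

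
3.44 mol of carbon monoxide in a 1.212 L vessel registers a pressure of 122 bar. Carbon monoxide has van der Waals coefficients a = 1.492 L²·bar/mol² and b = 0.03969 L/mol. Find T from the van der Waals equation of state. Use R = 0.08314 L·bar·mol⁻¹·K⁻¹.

T ≈ 504.0 K

T = (P + a n²/V²)(V − nb)/(nR)
P + a n²/V² = 122 + (1.492)(3.44)²/(1.212)² = 134.02 bar
V − nb = 1.212 − (3.44)(0.03969) = 1.0755 L
T = (134.02)(1.0755)/((3.44)(0.08314)) = 504.0 K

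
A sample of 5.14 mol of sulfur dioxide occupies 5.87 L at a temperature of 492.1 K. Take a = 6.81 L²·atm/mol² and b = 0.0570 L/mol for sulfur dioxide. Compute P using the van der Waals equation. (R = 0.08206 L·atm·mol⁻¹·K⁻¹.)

P = nRT/(V − nb) − a n²/V²
nRT/(V − nb) = (5.14)(0.08206)(492.1)/(5.87 − 5.14×0.0570) = 207.56/5.5770 = 37.217 atm
a n²/V² = (6.81)(5.14)²/(5.87)² = 5.2215 atm
P = 37.217 − 5.2215 = 32.00 atm

P ≈ 32.00 atm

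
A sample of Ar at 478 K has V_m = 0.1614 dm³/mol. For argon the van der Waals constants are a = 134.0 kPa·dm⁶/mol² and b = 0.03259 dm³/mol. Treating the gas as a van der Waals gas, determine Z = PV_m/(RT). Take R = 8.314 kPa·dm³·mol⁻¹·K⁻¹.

Z ≈ 1.044

P = RT/(V_m − b) − a/V_m² = (8.314)(478)/(0.1614 − 0.03259) − 134.0/(0.1614)²
  = 3974.1/0.12881 − 5144.0 = 30852 − 5144.0 = 25708 kPa
Z = PV_m/(RT) = (25708)(0.1614)/((8.314)(478)) = 4149.3/3974.1 = 1.044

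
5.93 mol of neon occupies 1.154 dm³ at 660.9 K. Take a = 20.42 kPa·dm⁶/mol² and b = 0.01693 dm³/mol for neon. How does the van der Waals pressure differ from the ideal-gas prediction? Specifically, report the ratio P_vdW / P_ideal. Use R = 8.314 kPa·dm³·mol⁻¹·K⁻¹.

P_vdW / P_ideal ≈ 1.076

Ideal: P_ideal = nRT/V = (5.93)(8.314)(660.9)/1.154 = 28235.4 kPa
vdW: P = nRT/(V − nb) − a n²/V² = 32583.7/1.05361 − 718.067/1.33172 = 30925.8 − 539.203 = 30386.6 kPa
Ratio = 30386.6/28235.4 = 1.076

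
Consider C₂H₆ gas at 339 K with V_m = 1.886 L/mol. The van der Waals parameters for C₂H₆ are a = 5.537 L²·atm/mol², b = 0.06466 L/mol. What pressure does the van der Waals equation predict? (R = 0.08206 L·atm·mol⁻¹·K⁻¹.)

P ≈ 13.72 atm

P = RT/(V_m − b) − a/V_m²
RT/(V_m − b) = (0.08206)(339)/(1.886 − 0.06466) = 27.818/1.8213 = 15.274 atm
a/V_m² = 5.537/(1.886)² = 1.5567 atm
P = 15.274 − 1.5567 = 13.72 atm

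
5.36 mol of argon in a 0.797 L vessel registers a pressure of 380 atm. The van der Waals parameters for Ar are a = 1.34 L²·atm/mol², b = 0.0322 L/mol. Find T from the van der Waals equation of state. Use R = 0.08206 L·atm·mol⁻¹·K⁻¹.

T ≈ 625.5 K

T = (P + a n²/V²)(V − nb)/(nR)
P + a n²/V² = 380 + (1.34)(5.36)²/(0.797)² = 440.61 atm
V − nb = 0.797 − (5.36)(0.0322) = 0.62441 L
T = (440.61)(0.62441)/((5.36)(0.08206)) = 625.5 K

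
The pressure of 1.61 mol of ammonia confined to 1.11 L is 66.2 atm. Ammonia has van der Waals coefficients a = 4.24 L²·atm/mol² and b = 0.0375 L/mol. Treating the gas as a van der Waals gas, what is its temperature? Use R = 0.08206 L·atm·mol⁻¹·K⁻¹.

T ≈ 596.8 K

T = (P + a n²/V²)(V − nb)/(nR)
P + a n²/V² = 66.2 + (4.24)(1.61)²/(1.11)² = 75.120 atm
V − nb = 1.11 − (1.61)(0.0375) = 1.0496 L
T = (75.120)(1.0496)/((1.61)(0.08206)) = 596.8 K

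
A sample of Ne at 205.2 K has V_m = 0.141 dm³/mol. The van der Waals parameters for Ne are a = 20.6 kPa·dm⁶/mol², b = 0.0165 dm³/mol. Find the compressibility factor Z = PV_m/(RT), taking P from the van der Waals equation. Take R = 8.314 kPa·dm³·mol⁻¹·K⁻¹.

Z ≈ 1.047

P = RT/(V_m − b) − a/V_m² = (8.314)(205.2)/(0.141 − 0.0165) − 20.6/(0.141)²
  = 1706.0/0.12450 − 1036.2 = 13703 − 1036.2 = 12667 kPa
Z = PV_m/(RT) = (12667)(0.141)/((8.314)(205.2)) = 1786.0/1706.0 = 1.047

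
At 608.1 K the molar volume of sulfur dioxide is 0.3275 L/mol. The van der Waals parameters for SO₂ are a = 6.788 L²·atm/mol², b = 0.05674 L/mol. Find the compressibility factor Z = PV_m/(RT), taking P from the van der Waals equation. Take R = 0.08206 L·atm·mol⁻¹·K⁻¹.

Z ≈ 0.7942

P = RT/(V_m − b) − a/V_m² = (0.08206)(608.1)/(0.3275 − 0.05674) − 6.788/(0.3275)²
  = 49.901/0.27076 − 63.288 = 184.30 − 63.288 = 121.01 atm
Z = PV_m/(RT) = (121.01)(0.3275)/((0.08206)(608.1)) = 39.631/49.901 = 0.7942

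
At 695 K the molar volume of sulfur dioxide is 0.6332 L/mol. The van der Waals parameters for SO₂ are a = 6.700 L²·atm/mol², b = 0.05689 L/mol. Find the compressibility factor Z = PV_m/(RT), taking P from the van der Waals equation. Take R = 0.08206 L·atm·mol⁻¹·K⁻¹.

Z ≈ 0.9132

P = RT/(V_m − b) − a/V_m² = (0.08206)(695)/(0.6332 − 0.05689) − 6.700/(0.6332)²
  = 57.032/0.57631 − 16.711 = 98.961 − 16.711 = 82.250 atm
Z = PV_m/(RT) = (82.250)(0.6332)/((0.08206)(695)) = 52.081/57.032 = 0.9132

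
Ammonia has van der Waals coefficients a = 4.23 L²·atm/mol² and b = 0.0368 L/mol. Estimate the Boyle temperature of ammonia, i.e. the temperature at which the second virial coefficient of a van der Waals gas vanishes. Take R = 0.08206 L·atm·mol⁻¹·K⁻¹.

For a van der Waals gas the second virial coefficient B₂ = b − a/(RT) vanishes at T_B = a/(Rb).
T_B = 4.23/(0.08206×0.0368) = 4.23/0.0030198 = 1401 K

T_B ≈ 1401 K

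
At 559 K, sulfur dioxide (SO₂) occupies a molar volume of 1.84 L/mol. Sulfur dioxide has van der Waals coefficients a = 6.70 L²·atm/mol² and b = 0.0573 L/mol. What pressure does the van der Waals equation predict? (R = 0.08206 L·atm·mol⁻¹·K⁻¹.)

P = RT/(V_m − b) − a/V_m²
RT/(V_m − b) = (0.08206)(559)/(1.84 − 0.0573) = 45.872/1.7827 = 25.732 atm
a/V_m² = 6.70/(1.84)² = 1.9790 atm
P = 25.732 − 1.9790 = 23.75 atm

P ≈ 23.75 atm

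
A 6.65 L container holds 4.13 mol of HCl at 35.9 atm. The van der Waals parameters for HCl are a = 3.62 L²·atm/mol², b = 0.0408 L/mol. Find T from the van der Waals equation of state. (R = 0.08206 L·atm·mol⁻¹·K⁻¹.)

T = (P + a n²/V²)(V − nb)/(nR)
P + a n²/V² = 35.9 + (3.62)(4.13)²/(6.65)² = 37.296 atm
V − nb = 6.65 − (4.13)(0.0408) = 6.4815 L
T = (37.296)(6.4815)/((4.13)(0.08206)) = 713.3 K

T ≈ 713.3 K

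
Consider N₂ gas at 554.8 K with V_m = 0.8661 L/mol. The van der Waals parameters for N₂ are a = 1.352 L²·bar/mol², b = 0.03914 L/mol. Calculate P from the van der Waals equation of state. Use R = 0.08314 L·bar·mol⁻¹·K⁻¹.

P = RT/(V_m − b) − a/V_m²
RT/(V_m − b) = (0.08314)(554.8)/(0.8661 − 0.03914) = 46.126/0.82696 = 55.778 bar
a/V_m² = 1.352/(0.8661)² = 1.8024 bar
P = 55.778 − 1.8024 = 53.98 bar

P ≈ 53.98 bar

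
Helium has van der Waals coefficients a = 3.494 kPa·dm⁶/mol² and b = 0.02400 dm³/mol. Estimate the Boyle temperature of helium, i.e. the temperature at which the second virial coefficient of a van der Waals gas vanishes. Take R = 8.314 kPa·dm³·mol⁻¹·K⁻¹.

For a van der Waals gas the second virial coefficient B₂ = b − a/(RT) vanishes at T_B = a/(Rb).
T_B = 3.494/(8.314×0.02400) = 3.494/0.19954 = 17.51 K

T_B ≈ 17.51 K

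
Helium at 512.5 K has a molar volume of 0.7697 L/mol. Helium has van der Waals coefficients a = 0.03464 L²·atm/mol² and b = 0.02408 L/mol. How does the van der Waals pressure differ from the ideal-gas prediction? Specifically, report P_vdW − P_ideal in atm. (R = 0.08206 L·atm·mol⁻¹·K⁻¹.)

ΔP ≈ 1.706 atm

Ideal: P_ideal = RT/V_m = (0.08206)(512.5)/0.7697 = 54.6391 atm
vdW: P = RT/(V_m − b) − a/V_m² = 42.0558/0.745620 − 0.03464/0.592438 = 56.4038 − 0.0584703 = 56.3453 atm
ΔP = 56.3453 − 54.6391 = 1.706 atm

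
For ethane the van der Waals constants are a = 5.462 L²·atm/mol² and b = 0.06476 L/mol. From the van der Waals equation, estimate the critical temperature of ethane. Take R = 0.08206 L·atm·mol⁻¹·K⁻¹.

T_c ≈ 304.5 K

For a van der Waals gas, T_c = 8a/(27Rb).
T_c = 8×5.462/(27×0.08206×0.06476) = 43.696/0.14348 = 304.5 K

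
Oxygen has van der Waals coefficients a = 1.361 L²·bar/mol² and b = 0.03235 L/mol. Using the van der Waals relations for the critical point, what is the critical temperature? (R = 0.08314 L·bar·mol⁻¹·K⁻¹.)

T_c ≈ 149.9 K

For a van der Waals gas, T_c = 8a/(27Rb).
T_c = 8×1.361/(27×0.08314×0.03235) = 10.888/0.072619 = 149.9 K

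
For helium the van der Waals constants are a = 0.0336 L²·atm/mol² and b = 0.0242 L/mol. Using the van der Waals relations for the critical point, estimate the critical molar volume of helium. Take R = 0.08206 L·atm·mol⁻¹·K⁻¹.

For a van der Waals gas, V_m,c = 3b.
V_m,c = 3×0.0242 = 0.07260 L/mol

V_m,c ≈ 0.07260 L/mol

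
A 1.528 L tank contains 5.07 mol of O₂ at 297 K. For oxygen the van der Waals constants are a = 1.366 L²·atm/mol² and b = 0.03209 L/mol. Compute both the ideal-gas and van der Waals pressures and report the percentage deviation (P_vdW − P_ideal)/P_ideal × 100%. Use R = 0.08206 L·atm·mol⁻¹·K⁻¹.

-6.68 %

Ideal: P_ideal = nRT/V = (5.07)(0.08206)(297)/1.528 = 80.8672 atm
vdW: P = nRT/(V − nb) − a n²/V² = 123.565/1.36530 − 35.1129/2.33478 = 90.5039 − 15.0391 = 75.4648 atm
% deviation = (75.4648 − 80.8672)/80.8672 × 100% = -6.68%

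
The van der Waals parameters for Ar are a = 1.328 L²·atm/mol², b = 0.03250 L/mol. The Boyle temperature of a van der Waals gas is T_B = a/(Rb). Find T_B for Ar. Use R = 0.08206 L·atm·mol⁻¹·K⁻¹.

For a van der Waals gas the second virial coefficient B₂ = b − a/(RT) vanishes at T_B = a/(Rb).
T_B = 1.328/(0.08206×0.03250) = 1.328/0.0026670 = 497.9 K

T_B ≈ 497.9 K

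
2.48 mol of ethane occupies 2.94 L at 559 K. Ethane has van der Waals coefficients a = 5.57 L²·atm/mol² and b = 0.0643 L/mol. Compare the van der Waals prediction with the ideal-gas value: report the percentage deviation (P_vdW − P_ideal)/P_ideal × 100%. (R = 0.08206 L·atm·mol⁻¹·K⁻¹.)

Ideal: P_ideal = nRT/V = (2.48)(0.08206)(559)/2.94 = 38.6944 atm
vdW: P = nRT/(V − nb) − a n²/V² = 113.761/2.78054 − 34.2577/8.64360 = 40.9133 − 3.96336 = 36.9499 atm
% deviation = (36.9499 − 38.6944)/38.6944 × 100% = -4.51%

-4.51 %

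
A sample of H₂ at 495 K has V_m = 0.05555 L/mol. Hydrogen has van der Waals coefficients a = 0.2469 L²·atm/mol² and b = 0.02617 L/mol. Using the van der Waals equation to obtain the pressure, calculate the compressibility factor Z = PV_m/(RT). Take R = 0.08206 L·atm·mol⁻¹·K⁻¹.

Z ≈ 1.781

P = RT/(V_m − b) − a/V_m² = (0.08206)(495)/(0.05555 − 0.02617) − 0.2469/(0.05555)²
  = 40.620/0.029380 − 80.012 = 1382.6 − 80.012 = 1302.6 atm
Z = PV_m/(RT) = (1302.6)(0.05555)/((0.08206)(495)) = 72.359/40.620 = 1.781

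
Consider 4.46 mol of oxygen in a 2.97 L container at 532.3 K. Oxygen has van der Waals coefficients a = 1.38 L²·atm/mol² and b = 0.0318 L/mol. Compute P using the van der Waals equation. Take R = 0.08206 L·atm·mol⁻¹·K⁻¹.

P ≈ 65.77 atm

P = nRT/(V − nb) − a n²/V²
nRT/(V − nb) = (4.46)(0.08206)(532.3)/(2.97 − 4.46×0.0318) = 194.82/2.8282 = 68.885 atm
a n²/V² = (1.38)(4.46)²/(2.97)² = 3.1120 atm
P = 68.885 − 3.1120 = 65.77 atm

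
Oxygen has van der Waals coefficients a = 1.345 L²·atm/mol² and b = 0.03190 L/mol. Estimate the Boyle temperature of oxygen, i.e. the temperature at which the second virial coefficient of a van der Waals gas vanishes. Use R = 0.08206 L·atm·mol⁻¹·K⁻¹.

T_B ≈ 513.8 K

For a van der Waals gas the second virial coefficient B₂ = b − a/(RT) vanishes at T_B = a/(Rb).
T_B = 1.345/(0.08206×0.03190) = 1.345/0.0026177 = 513.8 K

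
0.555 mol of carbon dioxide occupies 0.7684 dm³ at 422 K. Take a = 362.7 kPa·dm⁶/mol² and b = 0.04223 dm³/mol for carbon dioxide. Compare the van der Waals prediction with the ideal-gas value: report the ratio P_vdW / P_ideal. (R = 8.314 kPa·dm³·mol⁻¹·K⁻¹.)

P_vdW / P_ideal ≈ 0.9568

Ideal: P_ideal = nRT/V = (0.555)(8.314)(422)/0.7684 = 2534.13 kPa
vdW: P = nRT/(V − nb) − a n²/V² = 1947.22/0.744962 − 111.721/0.590439 = 2613.85 − 189.217 = 2424.63 kPa
Ratio = 2424.63/2534.13 = 0.9568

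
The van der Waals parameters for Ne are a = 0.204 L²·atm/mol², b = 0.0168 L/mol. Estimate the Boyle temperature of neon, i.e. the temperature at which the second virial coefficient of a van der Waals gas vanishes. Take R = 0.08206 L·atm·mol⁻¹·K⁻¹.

For a van der Waals gas the second virial coefficient B₂ = b − a/(RT) vanishes at T_B = a/(Rb).
T_B = 0.204/(0.08206×0.0168) = 0.204/0.0013786 = 148.0 K

T_B ≈ 148.0 K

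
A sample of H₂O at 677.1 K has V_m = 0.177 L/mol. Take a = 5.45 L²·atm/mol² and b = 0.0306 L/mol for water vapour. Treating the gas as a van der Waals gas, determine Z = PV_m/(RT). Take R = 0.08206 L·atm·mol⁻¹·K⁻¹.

Z ≈ 0.6549

P = RT/(V_m − b) − a/V_m² = (0.08206)(677.1)/(0.177 − 0.0306) − 5.45/(0.177)²
  = 55.563/0.14640 − 173.96 = 379.53 − 173.96 = 205.57 atm
Z = PV_m/(RT) = (205.57)(0.177)/((0.08206)(677.1)) = 36.386/55.563 = 0.6549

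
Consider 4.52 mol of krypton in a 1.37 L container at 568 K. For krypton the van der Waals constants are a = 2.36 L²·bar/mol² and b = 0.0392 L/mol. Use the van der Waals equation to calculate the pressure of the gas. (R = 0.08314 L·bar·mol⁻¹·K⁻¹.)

P ≈ 153.3 bar

P = nRT/(V − nb) − a n²/V²
nRT/(V − nb) = (4.52)(0.08314)(568)/(1.37 − 4.52×0.0392) = 213.45/1.1928 = 178.95 bar
a n²/V² = (2.36)(4.52)²/(1.37)² = 25.689 bar
P = 178.95 − 25.689 = 153.3 bar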